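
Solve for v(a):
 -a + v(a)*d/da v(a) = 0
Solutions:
 v(a) = -sqrt(C1 + a^2)
 v(a) = sqrt(C1 + a^2)


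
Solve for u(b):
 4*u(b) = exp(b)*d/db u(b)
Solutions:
 u(b) = C1*exp(-4*exp(-b))


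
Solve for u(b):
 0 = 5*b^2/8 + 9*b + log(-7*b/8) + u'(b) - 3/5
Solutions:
 u(b) = C1 - 5*b^3/24 - 9*b^2/2 - b*log(-b) + b*(-log(7) + 8/5 + 3*log(2))


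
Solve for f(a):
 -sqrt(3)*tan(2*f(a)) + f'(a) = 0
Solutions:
 f(a) = -asin(C1*exp(2*sqrt(3)*a))/2 + pi/2
 f(a) = asin(C1*exp(2*sqrt(3)*a))/2


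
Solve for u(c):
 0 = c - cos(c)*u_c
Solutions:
 u(c) = C1 + Integral(c/cos(c), c)


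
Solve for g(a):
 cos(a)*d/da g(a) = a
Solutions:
 g(a) = C1 + Integral(a/cos(a), a)


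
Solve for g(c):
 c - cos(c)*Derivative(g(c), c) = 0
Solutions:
 g(c) = C1 + Integral(c/cos(c), c)


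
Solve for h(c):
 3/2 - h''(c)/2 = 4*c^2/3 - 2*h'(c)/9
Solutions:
 h(c) = C1 + C2*exp(4*c/9) + 2*c^3 + 27*c^2/2 + 54*c


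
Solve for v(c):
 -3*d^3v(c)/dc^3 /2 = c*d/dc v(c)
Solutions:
 v(c) = C1 + Integral(C2*airyai(-2^(1/3)*3^(2/3)*c/3) + C3*airybi(-2^(1/3)*3^(2/3)*c/3), c)


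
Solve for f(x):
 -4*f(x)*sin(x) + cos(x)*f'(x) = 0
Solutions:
 f(x) = C1/cos(x)^4


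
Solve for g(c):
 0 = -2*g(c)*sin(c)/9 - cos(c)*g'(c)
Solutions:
 g(c) = C1*cos(c)^(2/9)


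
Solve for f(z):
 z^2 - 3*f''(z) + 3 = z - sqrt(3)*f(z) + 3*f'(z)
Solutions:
 f(z) = C1*exp(z*(-3 + sqrt(3)*sqrt(3 + 4*sqrt(3)))/6) + C2*exp(-z*(3 + sqrt(3)*sqrt(3 + 4*sqrt(3)))/6) - sqrt(3)*z^2/3 - 2*z + sqrt(3)*z/3 - 3*sqrt(3) - 1


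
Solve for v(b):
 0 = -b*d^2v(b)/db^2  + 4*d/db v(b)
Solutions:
 v(b) = C1 + C2*b^5


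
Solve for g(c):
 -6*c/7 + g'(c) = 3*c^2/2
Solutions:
 g(c) = C1 + c^3/2 + 3*c^2/7


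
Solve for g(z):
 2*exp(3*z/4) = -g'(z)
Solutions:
 g(z) = C1 - 8*exp(3*z/4)/3


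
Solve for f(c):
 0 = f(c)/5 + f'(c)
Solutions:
 f(c) = C1*exp(-c/5)


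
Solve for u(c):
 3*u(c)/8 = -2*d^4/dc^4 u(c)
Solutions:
 u(c) = (C1*sin(sqrt(2)*3^(1/4)*c/4) + C2*cos(sqrt(2)*3^(1/4)*c/4))*exp(-sqrt(2)*3^(1/4)*c/4) + (C3*sin(sqrt(2)*3^(1/4)*c/4) + C4*cos(sqrt(2)*3^(1/4)*c/4))*exp(sqrt(2)*3^(1/4)*c/4)


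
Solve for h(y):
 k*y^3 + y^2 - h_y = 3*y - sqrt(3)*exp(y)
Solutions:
 h(y) = C1 + k*y^4/4 + y^3/3 - 3*y^2/2 + sqrt(3)*exp(y)


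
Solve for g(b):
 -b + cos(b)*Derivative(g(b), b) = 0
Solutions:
 g(b) = C1 + Integral(b/cos(b), b)


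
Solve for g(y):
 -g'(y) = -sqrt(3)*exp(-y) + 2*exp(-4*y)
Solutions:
 g(y) = C1 - sqrt(3)*exp(-y) + exp(-4*y)/2


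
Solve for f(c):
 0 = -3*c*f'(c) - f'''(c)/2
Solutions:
 f(c) = C1 + Integral(C2*airyai(-6^(1/3)*c) + C3*airybi(-6^(1/3)*c), c)


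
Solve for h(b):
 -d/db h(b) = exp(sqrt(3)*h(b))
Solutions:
 h(b) = sqrt(3)*(2*log(1/(C1 + b)) - log(3))/6


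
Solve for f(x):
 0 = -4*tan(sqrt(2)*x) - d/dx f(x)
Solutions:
 f(x) = C1 + 2*sqrt(2)*log(cos(sqrt(2)*x))


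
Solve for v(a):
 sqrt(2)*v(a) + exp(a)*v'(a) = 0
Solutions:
 v(a) = C1*exp(sqrt(2)*exp(-a))


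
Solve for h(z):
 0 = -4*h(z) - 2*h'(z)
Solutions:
 h(z) = C1*exp(-2*z)


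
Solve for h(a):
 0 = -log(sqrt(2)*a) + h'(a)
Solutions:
 h(a) = C1 + a*log(a) - a + a*log(2)/2


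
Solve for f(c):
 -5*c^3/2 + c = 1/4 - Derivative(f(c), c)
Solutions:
 f(c) = C1 + 5*c^4/8 - c^2/2 + c/4


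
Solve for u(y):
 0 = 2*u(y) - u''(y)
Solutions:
 u(y) = C1*exp(-sqrt(2)*y) + C2*exp(sqrt(2)*y)


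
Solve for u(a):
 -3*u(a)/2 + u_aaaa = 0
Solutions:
 u(a) = C1*exp(-2^(3/4)*3^(1/4)*a/2) + C2*exp(2^(3/4)*3^(1/4)*a/2) + C3*sin(2^(3/4)*3^(1/4)*a/2) + C4*cos(2^(3/4)*3^(1/4)*a/2)


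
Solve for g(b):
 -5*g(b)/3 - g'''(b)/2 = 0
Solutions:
 g(b) = C3*exp(-10^(1/3)*3^(2/3)*b/3) + (C1*sin(10^(1/3)*3^(1/6)*b/2) + C2*cos(10^(1/3)*3^(1/6)*b/2))*exp(10^(1/3)*3^(2/3)*b/6)


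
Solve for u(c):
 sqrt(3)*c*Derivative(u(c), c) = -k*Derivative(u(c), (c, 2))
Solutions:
 u(c) = C1 + C2*sqrt(k)*erf(sqrt(2)*3^(1/4)*c*sqrt(1/k)/2)


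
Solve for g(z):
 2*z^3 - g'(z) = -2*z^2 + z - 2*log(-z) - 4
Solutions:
 g(z) = C1 + z^4/2 + 2*z^3/3 - z^2/2 + 2*z*log(-z) + 2*z


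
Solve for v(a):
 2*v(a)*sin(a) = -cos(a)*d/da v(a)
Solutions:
 v(a) = C1*cos(a)^2


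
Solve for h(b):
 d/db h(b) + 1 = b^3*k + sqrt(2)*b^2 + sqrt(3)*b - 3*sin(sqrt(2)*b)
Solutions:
 h(b) = C1 + b^4*k/4 + sqrt(2)*b^3/3 + sqrt(3)*b^2/2 - b + 3*sqrt(2)*cos(sqrt(2)*b)/2


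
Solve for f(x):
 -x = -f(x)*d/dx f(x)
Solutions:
 f(x) = -sqrt(C1 + x^2)
 f(x) = sqrt(C1 + x^2)


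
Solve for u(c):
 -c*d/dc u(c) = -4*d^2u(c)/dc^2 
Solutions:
 u(c) = C1 + C2*erfi(sqrt(2)*c/4)


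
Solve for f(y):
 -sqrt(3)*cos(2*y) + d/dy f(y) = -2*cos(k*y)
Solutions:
 f(y) = C1 + sqrt(3)*sin(2*y)/2 - 2*sin(k*y)/k


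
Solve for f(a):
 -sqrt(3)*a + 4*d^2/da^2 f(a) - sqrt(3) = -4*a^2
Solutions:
 f(a) = C1 + C2*a - a^4/12 + sqrt(3)*a^3/24 + sqrt(3)*a^2/8


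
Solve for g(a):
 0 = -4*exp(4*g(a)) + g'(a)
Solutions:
 g(a) = log(-(-1/(C1 + 16*a))^(1/4))
 g(a) = log(-1/(C1 + 16*a))/4
 g(a) = log(-I*(-1/(C1 + 16*a))^(1/4))
 g(a) = log(I*(-1/(C1 + 16*a))^(1/4))


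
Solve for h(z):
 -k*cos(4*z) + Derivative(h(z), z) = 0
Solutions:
 h(z) = C1 + k*sin(4*z)/4


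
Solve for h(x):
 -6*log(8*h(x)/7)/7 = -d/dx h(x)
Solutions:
 -7*Integral(1/(log(_y) - log(7) + 3*log(2)), (_y, h(x)))/6 = C1 - x


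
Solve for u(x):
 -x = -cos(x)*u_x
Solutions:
 u(x) = C1 + Integral(x/cos(x), x)


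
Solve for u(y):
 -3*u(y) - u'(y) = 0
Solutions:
 u(y) = C1*exp(-3*y)


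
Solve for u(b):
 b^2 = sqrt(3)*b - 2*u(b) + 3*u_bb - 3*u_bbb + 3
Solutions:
 u(b) = C1*exp(b*((3*sqrt(7) + 8)^(-1/3) + 2 + (3*sqrt(7) + 8)^(1/3))/6)*sin(sqrt(3)*b*(-(3*sqrt(7) + 8)^(1/3) + (3*sqrt(7) + 8)^(-1/3))/6) + C2*exp(b*((3*sqrt(7) + 8)^(-1/3) + 2 + (3*sqrt(7) + 8)^(1/3))/6)*cos(sqrt(3)*b*(-(3*sqrt(7) + 8)^(1/3) + (3*sqrt(7) + 8)^(-1/3))/6) + C3*exp(b*(-(3*sqrt(7) + 8)^(1/3) - 1/(3*sqrt(7) + 8)^(1/3) + 1)/3) - b^2/2 + sqrt(3)*b/2


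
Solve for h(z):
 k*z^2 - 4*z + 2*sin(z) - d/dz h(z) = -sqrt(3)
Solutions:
 h(z) = C1 + k*z^3/3 - 2*z^2 + sqrt(3)*z - 2*cos(z)


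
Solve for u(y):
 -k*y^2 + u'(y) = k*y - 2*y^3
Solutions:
 u(y) = C1 + k*y^3/3 + k*y^2/2 - y^4/2


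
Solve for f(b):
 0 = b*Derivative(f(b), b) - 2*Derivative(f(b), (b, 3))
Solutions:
 f(b) = C1 + Integral(C2*airyai(2^(2/3)*b/2) + C3*airybi(2^(2/3)*b/2), b)


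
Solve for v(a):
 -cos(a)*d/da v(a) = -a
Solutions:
 v(a) = C1 + Integral(a/cos(a), a)


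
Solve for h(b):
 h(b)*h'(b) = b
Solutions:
 h(b) = -sqrt(C1 + b^2)
 h(b) = sqrt(C1 + b^2)


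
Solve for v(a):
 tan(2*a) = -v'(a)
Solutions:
 v(a) = C1 + log(cos(2*a))/2


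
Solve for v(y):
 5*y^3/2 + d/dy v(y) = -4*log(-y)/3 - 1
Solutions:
 v(y) = C1 - 5*y^4/8 - 4*y*log(-y)/3 + y/3


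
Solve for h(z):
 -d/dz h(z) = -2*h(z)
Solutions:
 h(z) = C1*exp(2*z)


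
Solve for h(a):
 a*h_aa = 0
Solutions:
 h(a) = C1 + C2*a


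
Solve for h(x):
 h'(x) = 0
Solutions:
 h(x) = C1


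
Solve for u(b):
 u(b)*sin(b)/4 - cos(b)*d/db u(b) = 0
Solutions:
 u(b) = C1/cos(b)^(1/4)


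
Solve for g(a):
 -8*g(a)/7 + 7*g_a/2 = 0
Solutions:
 g(a) = C1*exp(16*a/49)


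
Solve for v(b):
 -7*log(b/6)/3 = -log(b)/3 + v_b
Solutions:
 v(b) = C1 - 2*b*log(b) + 2*b + 7*b*log(6)/3


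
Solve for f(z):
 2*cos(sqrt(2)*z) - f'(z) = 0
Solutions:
 f(z) = C1 + sqrt(2)*sin(sqrt(2)*z)


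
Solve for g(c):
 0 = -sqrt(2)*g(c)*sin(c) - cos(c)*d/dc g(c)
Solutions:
 g(c) = C1*cos(c)^(sqrt(2))


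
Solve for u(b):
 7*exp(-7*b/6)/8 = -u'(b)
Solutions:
 u(b) = C1 + 3*exp(-7*b/6)/4


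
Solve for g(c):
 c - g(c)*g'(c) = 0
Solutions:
 g(c) = -sqrt(C1 + c^2)
 g(c) = sqrt(C1 + c^2)


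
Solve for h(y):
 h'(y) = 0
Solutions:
 h(y) = C1


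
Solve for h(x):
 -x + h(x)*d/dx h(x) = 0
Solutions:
 h(x) = -sqrt(C1 + x^2)
 h(x) = sqrt(C1 + x^2)


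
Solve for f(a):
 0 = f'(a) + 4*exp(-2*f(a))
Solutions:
 f(a) = log(-sqrt(C1 - 8*a))
 f(a) = log(C1 - 8*a)/2


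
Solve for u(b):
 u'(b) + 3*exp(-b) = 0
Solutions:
 u(b) = C1 + 3*exp(-b)


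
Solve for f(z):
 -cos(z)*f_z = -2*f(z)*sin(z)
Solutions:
 f(z) = C1/cos(z)^2


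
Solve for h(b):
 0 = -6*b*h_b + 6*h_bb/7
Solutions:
 h(b) = C1 + C2*erfi(sqrt(14)*b/2)


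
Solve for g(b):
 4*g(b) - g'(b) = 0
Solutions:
 g(b) = C1*exp(4*b)


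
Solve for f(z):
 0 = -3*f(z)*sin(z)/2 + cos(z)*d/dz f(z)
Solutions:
 f(z) = C1/cos(z)^(3/2)


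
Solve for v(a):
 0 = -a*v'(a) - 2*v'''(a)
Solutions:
 v(a) = C1 + Integral(C2*airyai(-2^(2/3)*a/2) + C3*airybi(-2^(2/3)*a/2), a)


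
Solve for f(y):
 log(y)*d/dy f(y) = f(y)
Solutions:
 f(y) = C1*exp(li(y))


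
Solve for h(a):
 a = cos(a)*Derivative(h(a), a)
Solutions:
 h(a) = C1 + Integral(a/cos(a), a)


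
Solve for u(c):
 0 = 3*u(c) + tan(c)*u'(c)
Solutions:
 u(c) = C1/sin(c)^3


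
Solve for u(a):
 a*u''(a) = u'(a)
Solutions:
 u(a) = C1 + C2*a^2


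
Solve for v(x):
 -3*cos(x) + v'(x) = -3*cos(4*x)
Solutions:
 v(x) = C1 + 3*sin(x) - 3*sin(4*x)/4


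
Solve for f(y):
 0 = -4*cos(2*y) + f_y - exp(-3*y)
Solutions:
 f(y) = C1 + 2*sin(2*y) - exp(-3*y)/3


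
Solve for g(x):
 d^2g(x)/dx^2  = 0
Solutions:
 g(x) = C1 + C2*x


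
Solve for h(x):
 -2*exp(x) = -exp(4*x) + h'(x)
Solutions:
 h(x) = C1 + exp(4*x)/4 - 2*exp(x)


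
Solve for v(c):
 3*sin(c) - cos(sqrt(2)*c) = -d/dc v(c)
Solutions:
 v(c) = C1 + sqrt(2)*sin(sqrt(2)*c)/2 + 3*cos(c)


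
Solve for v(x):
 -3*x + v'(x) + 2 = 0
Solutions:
 v(x) = C1 + 3*x^2/2 - 2*x


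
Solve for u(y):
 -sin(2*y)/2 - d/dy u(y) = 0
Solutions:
 u(y) = C1 + cos(2*y)/4


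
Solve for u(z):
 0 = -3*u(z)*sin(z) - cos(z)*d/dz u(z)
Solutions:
 u(z) = C1*cos(z)^3


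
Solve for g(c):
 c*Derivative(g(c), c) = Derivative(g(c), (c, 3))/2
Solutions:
 g(c) = C1 + Integral(C2*airyai(2^(1/3)*c) + C3*airybi(2^(1/3)*c), c)


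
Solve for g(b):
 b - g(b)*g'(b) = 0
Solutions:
 g(b) = -sqrt(C1 + b^2)
 g(b) = sqrt(C1 + b^2)


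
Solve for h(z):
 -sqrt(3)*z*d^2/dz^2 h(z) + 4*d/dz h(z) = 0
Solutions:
 h(z) = C1 + C2*z^(1 + 4*sqrt(3)/3)


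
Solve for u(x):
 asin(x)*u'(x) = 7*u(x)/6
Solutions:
 u(x) = C1*exp(7*Integral(1/asin(x), x)/6)


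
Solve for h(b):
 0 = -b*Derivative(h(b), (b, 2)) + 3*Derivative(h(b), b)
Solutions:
 h(b) = C1 + C2*b^4


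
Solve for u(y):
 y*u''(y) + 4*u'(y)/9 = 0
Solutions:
 u(y) = C1 + C2*y^(5/9)


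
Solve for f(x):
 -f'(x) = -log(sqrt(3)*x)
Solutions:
 f(x) = C1 + x*log(x) - x + x*log(3)/2


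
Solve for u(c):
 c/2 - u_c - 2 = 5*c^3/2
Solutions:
 u(c) = C1 - 5*c^4/8 + c^2/4 - 2*c


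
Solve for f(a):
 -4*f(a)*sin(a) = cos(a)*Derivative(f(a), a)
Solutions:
 f(a) = C1*cos(a)^4


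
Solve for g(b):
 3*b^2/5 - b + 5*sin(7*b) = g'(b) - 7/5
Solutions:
 g(b) = C1 + b^3/5 - b^2/2 + 7*b/5 - 5*cos(7*b)/7


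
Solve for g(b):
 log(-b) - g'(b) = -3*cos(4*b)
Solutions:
 g(b) = C1 + b*log(-b) - b + 3*sin(4*b)/4


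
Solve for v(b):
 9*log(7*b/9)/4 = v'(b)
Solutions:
 v(b) = C1 + 9*b*log(b)/4 - 9*b*log(3)/2 - 9*b/4 + 9*b*log(7)/4


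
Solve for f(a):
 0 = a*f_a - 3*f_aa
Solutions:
 f(a) = C1 + C2*erfi(sqrt(6)*a/6)


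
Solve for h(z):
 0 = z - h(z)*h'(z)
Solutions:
 h(z) = -sqrt(C1 + z^2)
 h(z) = sqrt(C1 + z^2)


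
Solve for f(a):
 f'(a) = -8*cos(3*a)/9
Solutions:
 f(a) = C1 - 8*sin(3*a)/27


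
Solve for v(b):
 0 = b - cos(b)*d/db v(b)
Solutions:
 v(b) = C1 + Integral(b/cos(b), b)


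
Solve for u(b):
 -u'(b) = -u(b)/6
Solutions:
 u(b) = C1*exp(b/6)


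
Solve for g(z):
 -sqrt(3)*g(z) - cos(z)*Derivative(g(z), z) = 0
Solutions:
 g(z) = C1*(sin(z) - 1)^(sqrt(3)/2)/(sin(z) + 1)^(sqrt(3)/2)


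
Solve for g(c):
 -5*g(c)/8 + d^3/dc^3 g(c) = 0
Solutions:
 g(c) = C3*exp(5^(1/3)*c/2) + (C1*sin(sqrt(3)*5^(1/3)*c/4) + C2*cos(sqrt(3)*5^(1/3)*c/4))*exp(-5^(1/3)*c/4)


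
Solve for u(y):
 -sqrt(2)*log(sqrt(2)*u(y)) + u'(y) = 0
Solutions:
 -sqrt(2)*Integral(1/(2*log(_y) + log(2)), (_y, u(y))) = C1 - y


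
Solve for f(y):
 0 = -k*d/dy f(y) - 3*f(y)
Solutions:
 f(y) = C1*exp(-3*y/k)


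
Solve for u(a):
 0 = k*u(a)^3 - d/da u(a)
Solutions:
 u(a) = -sqrt(2)*sqrt(-1/(C1 + a*k))/2
 u(a) = sqrt(2)*sqrt(-1/(C1 + a*k))/2


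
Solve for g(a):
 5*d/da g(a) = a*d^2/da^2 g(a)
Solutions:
 g(a) = C1 + C2*a^6


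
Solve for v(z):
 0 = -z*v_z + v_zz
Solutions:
 v(z) = C1 + C2*erfi(sqrt(2)*z/2)


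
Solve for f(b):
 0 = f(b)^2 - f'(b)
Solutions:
 f(b) = -1/(C1 + b)


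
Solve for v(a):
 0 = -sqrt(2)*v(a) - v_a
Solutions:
 v(a) = C1*exp(-sqrt(2)*a)


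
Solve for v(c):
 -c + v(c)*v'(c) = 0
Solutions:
 v(c) = -sqrt(C1 + c^2)
 v(c) = sqrt(C1 + c^2)


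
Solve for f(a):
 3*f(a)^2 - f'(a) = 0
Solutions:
 f(a) = -1/(C1 + 3*a)


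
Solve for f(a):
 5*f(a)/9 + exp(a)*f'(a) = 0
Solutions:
 f(a) = C1*exp(5*exp(-a)/9)


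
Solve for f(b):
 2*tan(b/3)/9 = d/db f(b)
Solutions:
 f(b) = C1 - 2*log(cos(b/3))/3


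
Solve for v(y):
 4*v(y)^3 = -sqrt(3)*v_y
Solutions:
 v(y) = -sqrt(6)*sqrt(-1/(C1 - 4*sqrt(3)*y))/2
 v(y) = sqrt(6)*sqrt(-1/(C1 - 4*sqrt(3)*y))/2


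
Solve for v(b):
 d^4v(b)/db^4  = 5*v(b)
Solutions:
 v(b) = C1*exp(-5^(1/4)*b) + C2*exp(5^(1/4)*b) + C3*sin(5^(1/4)*b) + C4*cos(5^(1/4)*b)


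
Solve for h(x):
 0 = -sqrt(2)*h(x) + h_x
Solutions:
 h(x) = C1*exp(sqrt(2)*x)


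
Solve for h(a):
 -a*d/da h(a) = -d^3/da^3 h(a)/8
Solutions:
 h(a) = C1 + Integral(C2*airyai(2*a) + C3*airybi(2*a), a)


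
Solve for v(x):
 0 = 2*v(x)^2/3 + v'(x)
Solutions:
 v(x) = 3/(C1 + 2*x)


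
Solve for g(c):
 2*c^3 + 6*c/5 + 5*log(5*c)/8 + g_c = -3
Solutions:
 g(c) = C1 - c^4/2 - 3*c^2/5 - 5*c*log(c)/8 - 19*c/8 - 5*c*log(5)/8


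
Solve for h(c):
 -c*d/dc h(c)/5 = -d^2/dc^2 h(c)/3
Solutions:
 h(c) = C1 + C2*erfi(sqrt(30)*c/10)


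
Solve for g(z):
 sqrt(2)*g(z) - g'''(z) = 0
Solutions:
 g(z) = C3*exp(2^(1/6)*z) + (C1*sin(2^(1/6)*sqrt(3)*z/2) + C2*cos(2^(1/6)*sqrt(3)*z/2))*exp(-2^(1/6)*z/2)


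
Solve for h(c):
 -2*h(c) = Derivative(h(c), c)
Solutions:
 h(c) = C1*exp(-2*c)


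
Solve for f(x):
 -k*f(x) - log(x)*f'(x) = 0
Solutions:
 f(x) = C1*exp(-k*li(x))


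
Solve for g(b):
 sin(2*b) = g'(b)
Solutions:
 g(b) = C1 - cos(2*b)/2


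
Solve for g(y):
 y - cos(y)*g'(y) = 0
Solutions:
 g(y) = C1 + Integral(y/cos(y), y)


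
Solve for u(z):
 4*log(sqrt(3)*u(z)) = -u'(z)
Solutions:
 Integral(1/(2*log(_y) + log(3)), (_y, u(z)))/2 = C1 - z


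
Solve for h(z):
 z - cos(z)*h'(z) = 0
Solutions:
 h(z) = C1 + Integral(z/cos(z), z)


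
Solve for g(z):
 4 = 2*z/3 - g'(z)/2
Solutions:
 g(z) = C1 + 2*z^2/3 - 8*z


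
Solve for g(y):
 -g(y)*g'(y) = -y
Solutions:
 g(y) = -sqrt(C1 + y^2)
 g(y) = sqrt(C1 + y^2)


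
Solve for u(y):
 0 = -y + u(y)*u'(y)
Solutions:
 u(y) = -sqrt(C1 + y^2)
 u(y) = sqrt(C1 + y^2)


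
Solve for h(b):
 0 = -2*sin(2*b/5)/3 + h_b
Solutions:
 h(b) = C1 - 5*cos(2*b/5)/3


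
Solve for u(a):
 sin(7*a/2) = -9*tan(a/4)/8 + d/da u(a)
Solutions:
 u(a) = C1 - 9*log(cos(a/4))/2 - 2*cos(7*a/2)/7


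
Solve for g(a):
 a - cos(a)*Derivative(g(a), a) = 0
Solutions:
 g(a) = C1 + Integral(a/cos(a), a)


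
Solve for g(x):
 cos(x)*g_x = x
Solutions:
 g(x) = C1 + Integral(x/cos(x), x)


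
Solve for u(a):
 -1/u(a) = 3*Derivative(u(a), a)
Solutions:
 u(a) = -sqrt(C1 - 6*a)/3
 u(a) = sqrt(C1 - 6*a)/3


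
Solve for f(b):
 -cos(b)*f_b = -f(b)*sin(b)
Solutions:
 f(b) = C1/cos(b)


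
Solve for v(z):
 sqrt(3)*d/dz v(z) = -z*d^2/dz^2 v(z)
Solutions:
 v(z) = C1 + C2*z^(1 - sqrt(3))


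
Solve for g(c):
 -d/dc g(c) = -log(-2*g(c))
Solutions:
 -Integral(1/(log(-_y) + log(2)), (_y, g(c))) = C1 - c


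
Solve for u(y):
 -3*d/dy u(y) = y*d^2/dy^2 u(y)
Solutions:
 u(y) = C1 + C2/y^2


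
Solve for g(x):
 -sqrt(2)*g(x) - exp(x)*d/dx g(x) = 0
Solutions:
 g(x) = C1*exp(sqrt(2)*exp(-x))


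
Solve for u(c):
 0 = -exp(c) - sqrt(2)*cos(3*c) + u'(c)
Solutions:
 u(c) = C1 + exp(c) + sqrt(2)*sin(3*c)/3


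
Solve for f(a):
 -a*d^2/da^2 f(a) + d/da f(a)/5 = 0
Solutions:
 f(a) = C1 + C2*a^(6/5)


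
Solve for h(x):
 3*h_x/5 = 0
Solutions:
 h(x) = C1


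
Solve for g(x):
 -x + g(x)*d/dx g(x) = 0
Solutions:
 g(x) = -sqrt(C1 + x^2)
 g(x) = sqrt(C1 + x^2)


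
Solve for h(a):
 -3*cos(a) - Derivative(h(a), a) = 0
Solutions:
 h(a) = C1 - 3*sin(a)


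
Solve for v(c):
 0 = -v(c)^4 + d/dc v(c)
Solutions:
 v(c) = (-1/(C1 + 3*c))^(1/3)
 v(c) = (-1/(C1 + c))^(1/3)*(-3^(2/3) - 3*3^(1/6)*I)/6
 v(c) = (-1/(C1 + c))^(1/3)*(-3^(2/3) + 3*3^(1/6)*I)/6


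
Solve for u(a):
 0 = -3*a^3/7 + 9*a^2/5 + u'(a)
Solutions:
 u(a) = C1 + 3*a^4/28 - 3*a^3/5


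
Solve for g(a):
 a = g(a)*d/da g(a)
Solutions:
 g(a) = -sqrt(C1 + a^2)
 g(a) = sqrt(C1 + a^2)


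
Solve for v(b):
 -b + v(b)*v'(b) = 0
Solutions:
 v(b) = -sqrt(C1 + b^2)
 v(b) = sqrt(C1 + b^2)


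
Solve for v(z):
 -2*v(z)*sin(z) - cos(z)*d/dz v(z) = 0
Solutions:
 v(z) = C1*cos(z)^2


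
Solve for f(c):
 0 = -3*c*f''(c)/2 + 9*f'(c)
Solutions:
 f(c) = C1 + C2*c^7


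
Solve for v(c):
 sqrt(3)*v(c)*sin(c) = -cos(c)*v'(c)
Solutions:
 v(c) = C1*cos(c)^(sqrt(3))


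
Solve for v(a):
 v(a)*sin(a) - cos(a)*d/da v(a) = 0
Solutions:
 v(a) = C1/cos(a)


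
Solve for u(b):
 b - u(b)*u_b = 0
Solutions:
 u(b) = -sqrt(C1 + b^2)
 u(b) = sqrt(C1 + b^2)


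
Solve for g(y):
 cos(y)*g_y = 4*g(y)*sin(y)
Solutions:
 g(y) = C1/cos(y)^4


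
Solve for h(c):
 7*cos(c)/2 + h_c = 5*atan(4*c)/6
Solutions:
 h(c) = C1 + 5*c*atan(4*c)/6 - 5*log(16*c^2 + 1)/48 - 7*sin(c)/2


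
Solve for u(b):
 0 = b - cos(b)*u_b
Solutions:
 u(b) = C1 + Integral(b/cos(b), b)


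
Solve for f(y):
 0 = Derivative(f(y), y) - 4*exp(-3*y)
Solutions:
 f(y) = C1 - 4*exp(-3*y)/3


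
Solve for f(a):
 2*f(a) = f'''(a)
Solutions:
 f(a) = C3*exp(2^(1/3)*a) + (C1*sin(2^(1/3)*sqrt(3)*a/2) + C2*cos(2^(1/3)*sqrt(3)*a/2))*exp(-2^(1/3)*a/2)


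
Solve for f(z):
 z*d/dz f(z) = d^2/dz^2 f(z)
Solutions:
 f(z) = C1 + C2*erfi(sqrt(2)*z/2)


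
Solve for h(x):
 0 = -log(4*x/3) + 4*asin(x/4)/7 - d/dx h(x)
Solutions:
 h(x) = C1 - x*log(x) + 4*x*asin(x/4)/7 - 2*x*log(2) + x + x*log(3) + 4*sqrt(16 - x^2)/7


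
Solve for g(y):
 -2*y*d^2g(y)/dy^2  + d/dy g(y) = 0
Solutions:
 g(y) = C1 + C2*y^(3/2)


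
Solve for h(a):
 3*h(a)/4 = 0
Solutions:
 h(a) = 0


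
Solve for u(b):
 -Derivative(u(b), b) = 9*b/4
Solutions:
 u(b) = C1 - 9*b^2/8


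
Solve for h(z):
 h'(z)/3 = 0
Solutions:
 h(z) = C1


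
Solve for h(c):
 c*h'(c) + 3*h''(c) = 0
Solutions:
 h(c) = C1 + C2*erf(sqrt(6)*c/6)


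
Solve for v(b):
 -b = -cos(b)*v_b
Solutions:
 v(b) = C1 + Integral(b/cos(b), b)


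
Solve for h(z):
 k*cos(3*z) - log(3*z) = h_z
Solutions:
 h(z) = C1 + k*sin(3*z)/3 - z*log(z) - z*log(3) + z


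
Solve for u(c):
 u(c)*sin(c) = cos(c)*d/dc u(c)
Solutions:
 u(c) = C1/cos(c)


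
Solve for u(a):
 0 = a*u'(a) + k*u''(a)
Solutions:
 u(a) = C1 + C2*sqrt(k)*erf(sqrt(2)*a*sqrt(1/k)/2)


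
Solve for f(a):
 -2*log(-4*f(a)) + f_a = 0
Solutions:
 -Integral(1/(log(-_y) + 2*log(2)), (_y, f(a)))/2 = C1 - a


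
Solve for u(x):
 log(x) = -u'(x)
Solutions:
 u(x) = C1 - x*log(x) + x


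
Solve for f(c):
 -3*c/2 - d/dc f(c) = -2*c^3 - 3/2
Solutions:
 f(c) = C1 + c^4/2 - 3*c^2/4 + 3*c/2


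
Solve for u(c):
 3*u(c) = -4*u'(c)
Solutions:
 u(c) = C1*exp(-3*c/4)


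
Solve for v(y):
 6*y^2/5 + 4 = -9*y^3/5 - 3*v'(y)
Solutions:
 v(y) = C1 - 3*y^4/20 - 2*y^3/15 - 4*y/3


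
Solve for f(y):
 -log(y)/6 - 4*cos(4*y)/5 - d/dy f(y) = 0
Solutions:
 f(y) = C1 - y*log(y)/6 + y/6 - sin(4*y)/5


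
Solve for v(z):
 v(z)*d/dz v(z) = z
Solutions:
 v(z) = -sqrt(C1 + z^2)
 v(z) = sqrt(C1 + z^2)


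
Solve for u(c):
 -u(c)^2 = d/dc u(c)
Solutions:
 u(c) = 1/(C1 + c)


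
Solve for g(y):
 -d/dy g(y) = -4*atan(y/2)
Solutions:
 g(y) = C1 + 4*y*atan(y/2) - 4*log(y^2 + 4)


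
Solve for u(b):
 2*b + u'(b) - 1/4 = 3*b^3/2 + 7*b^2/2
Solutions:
 u(b) = C1 + 3*b^4/8 + 7*b^3/6 - b^2 + b/4


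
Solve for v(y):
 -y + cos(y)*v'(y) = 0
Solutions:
 v(y) = C1 + Integral(y/cos(y), y)


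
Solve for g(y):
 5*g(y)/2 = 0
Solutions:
 g(y) = 0


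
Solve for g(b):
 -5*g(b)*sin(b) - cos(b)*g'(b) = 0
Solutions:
 g(b) = C1*cos(b)^5


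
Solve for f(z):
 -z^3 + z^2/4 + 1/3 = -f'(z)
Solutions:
 f(z) = C1 + z^4/4 - z^3/12 - z/3


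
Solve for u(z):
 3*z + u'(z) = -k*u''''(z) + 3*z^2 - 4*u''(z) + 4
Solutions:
 u(z) = C1 + C2*exp(2^(1/3)*z*(6^(1/3)*(sqrt(3)*sqrt((27 + 256/k)/k^2) + 9/k)^(1/3)/12 - 2^(1/3)*3^(5/6)*I*(sqrt(3)*sqrt((27 + 256/k)/k^2) + 9/k)^(1/3)/12 + 8/(k*(-3^(1/3) + 3^(5/6)*I)*(sqrt(3)*sqrt((27 + 256/k)/k^2) + 9/k)^(1/3)))) + C3*exp(2^(1/3)*z*(6^(1/3)*(sqrt(3)*sqrt((27 + 256/k)/k^2) + 9/k)^(1/3)/12 + 2^(1/3)*3^(5/6)*I*(sqrt(3)*sqrt((27 + 256/k)/k^2) + 9/k)^(1/3)/12 - 8/(k*(3^(1/3) + 3^(5/6)*I)*(sqrt(3)*sqrt((27 + 256/k)/k^2) + 9/k)^(1/3)))) + C4*exp(6^(1/3)*z*(-2^(1/3)*(sqrt(3)*sqrt((27 + 256/k)/k^2) + 9/k)^(1/3) + 8*3^(1/3)/(k*(sqrt(3)*sqrt((27 + 256/k)/k^2) + 9/k)^(1/3)))/6) + z^3 - 27*z^2/2 + 112*z


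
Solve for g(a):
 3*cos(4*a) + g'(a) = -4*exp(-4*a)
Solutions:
 g(a) = C1 - 3*sin(4*a)/4 + exp(-4*a)


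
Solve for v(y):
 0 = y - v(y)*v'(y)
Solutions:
 v(y) = -sqrt(C1 + y^2)
 v(y) = sqrt(C1 + y^2)


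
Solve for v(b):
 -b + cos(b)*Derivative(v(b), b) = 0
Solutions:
 v(b) = C1 + Integral(b/cos(b), b)


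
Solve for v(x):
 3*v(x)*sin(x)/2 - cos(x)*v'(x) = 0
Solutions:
 v(x) = C1/cos(x)^(3/2)


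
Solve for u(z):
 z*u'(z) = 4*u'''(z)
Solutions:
 u(z) = C1 + Integral(C2*airyai(2^(1/3)*z/2) + C3*airybi(2^(1/3)*z/2), z)


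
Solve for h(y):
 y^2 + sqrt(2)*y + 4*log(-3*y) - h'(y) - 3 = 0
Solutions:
 h(y) = C1 + y^3/3 + sqrt(2)*y^2/2 + 4*y*log(-y) + y*(-7 + 4*log(3))


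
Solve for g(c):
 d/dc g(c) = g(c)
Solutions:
 g(c) = C1*exp(c)


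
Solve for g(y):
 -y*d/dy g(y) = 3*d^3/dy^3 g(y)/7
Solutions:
 g(y) = C1 + Integral(C2*airyai(-3^(2/3)*7^(1/3)*y/3) + C3*airybi(-3^(2/3)*7^(1/3)*y/3), y)


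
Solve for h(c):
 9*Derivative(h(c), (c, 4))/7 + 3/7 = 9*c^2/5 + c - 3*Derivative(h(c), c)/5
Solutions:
 h(c) = C1 + C4*exp(-15^(2/3)*7^(1/3)*c/15) + c^3 + 5*c^2/6 - 5*c/7 + (C2*sin(3^(1/6)*5^(2/3)*7^(1/3)*c/10) + C3*cos(3^(1/6)*5^(2/3)*7^(1/3)*c/10))*exp(15^(2/3)*7^(1/3)*c/30)


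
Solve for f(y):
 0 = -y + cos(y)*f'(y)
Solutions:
 f(y) = C1 + Integral(y/cos(y), y)


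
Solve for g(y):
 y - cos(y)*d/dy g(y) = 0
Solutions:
 g(y) = C1 + Integral(y/cos(y), y)


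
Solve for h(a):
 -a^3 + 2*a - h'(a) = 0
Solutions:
 h(a) = C1 - a^4/4 + a^2


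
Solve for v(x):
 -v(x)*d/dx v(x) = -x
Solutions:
 v(x) = -sqrt(C1 + x^2)
 v(x) = sqrt(C1 + x^2)


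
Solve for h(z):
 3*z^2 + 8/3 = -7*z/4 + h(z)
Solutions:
 h(z) = 3*z^2 + 7*z/4 + 8/3


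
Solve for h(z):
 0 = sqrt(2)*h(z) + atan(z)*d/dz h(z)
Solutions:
 h(z) = C1*exp(-sqrt(2)*Integral(1/atan(z), z))


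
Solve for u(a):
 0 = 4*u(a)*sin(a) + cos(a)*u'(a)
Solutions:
 u(a) = C1*cos(a)^4


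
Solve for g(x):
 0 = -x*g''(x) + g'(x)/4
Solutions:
 g(x) = C1 + C2*x^(5/4)


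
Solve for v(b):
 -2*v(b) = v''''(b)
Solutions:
 v(b) = (C1*sin(2^(3/4)*b/2) + C2*cos(2^(3/4)*b/2))*exp(-2^(3/4)*b/2) + (C3*sin(2^(3/4)*b/2) + C4*cos(2^(3/4)*b/2))*exp(2^(3/4)*b/2)


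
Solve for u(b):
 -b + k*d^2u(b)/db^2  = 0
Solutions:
 u(b) = C1 + C2*b + b^3/(6*k)


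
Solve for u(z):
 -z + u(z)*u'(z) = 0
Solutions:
 u(z) = -sqrt(C1 + z^2)
 u(z) = sqrt(C1 + z^2)


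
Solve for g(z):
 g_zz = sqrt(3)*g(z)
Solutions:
 g(z) = C1*exp(-3^(1/4)*z) + C2*exp(3^(1/4)*z)


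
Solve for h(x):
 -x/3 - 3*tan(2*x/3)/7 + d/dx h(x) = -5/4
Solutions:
 h(x) = C1 + x^2/6 - 5*x/4 - 9*log(cos(2*x/3))/14


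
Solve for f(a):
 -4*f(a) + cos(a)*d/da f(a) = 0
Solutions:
 f(a) = C1*(sin(a)^2 + 2*sin(a) + 1)/(sin(a)^2 - 2*sin(a) + 1)


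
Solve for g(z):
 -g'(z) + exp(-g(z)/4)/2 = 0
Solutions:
 g(z) = 4*log(C1 + z/8)


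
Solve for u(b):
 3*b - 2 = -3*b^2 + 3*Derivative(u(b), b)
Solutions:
 u(b) = C1 + b^3/3 + b^2/2 - 2*b/3


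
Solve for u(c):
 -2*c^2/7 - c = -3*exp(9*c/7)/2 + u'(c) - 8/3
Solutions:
 u(c) = C1 - 2*c^3/21 - c^2/2 + 8*c/3 + 7*exp(9*c/7)/6


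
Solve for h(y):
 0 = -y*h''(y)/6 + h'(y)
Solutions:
 h(y) = C1 + C2*y^7


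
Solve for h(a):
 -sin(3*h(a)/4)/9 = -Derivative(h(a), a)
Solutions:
 -a/9 + 2*log(cos(3*h(a)/4) - 1)/3 - 2*log(cos(3*h(a)/4) + 1)/3 = C1


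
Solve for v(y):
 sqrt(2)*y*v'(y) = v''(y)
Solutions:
 v(y) = C1 + C2*erfi(2^(3/4)*y/2)


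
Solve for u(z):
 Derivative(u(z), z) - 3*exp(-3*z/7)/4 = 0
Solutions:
 u(z) = C1 - 7*exp(-3*z/7)/4


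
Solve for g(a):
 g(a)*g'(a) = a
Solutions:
 g(a) = -sqrt(C1 + a^2)
 g(a) = sqrt(C1 + a^2)


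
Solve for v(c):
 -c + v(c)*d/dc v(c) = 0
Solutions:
 v(c) = -sqrt(C1 + c^2)
 v(c) = sqrt(C1 + c^2)


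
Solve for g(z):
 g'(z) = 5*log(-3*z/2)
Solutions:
 g(z) = C1 + 5*z*log(-z) + 5*z*(-1 - log(2) + log(3))


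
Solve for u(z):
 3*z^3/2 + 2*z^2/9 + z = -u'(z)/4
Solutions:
 u(z) = C1 - 3*z^4/2 - 8*z^3/27 - 2*z^2


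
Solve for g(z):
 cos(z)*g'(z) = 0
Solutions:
 g(z) = C1


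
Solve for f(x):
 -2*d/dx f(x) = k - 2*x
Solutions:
 f(x) = C1 - k*x/2 + x^2/2


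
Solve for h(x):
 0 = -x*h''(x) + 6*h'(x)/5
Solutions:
 h(x) = C1 + C2*x^(11/5)


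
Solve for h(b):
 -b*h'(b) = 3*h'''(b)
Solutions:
 h(b) = C1 + Integral(C2*airyai(-3^(2/3)*b/3) + C3*airybi(-3^(2/3)*b/3), b)


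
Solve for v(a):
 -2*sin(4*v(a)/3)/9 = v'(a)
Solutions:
 2*a/9 + 3*log(cos(4*v(a)/3) - 1)/8 - 3*log(cos(4*v(a)/3) + 1)/8 = C1


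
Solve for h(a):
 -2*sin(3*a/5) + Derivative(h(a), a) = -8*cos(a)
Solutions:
 h(a) = C1 - 8*sin(a) - 10*cos(3*a/5)/3


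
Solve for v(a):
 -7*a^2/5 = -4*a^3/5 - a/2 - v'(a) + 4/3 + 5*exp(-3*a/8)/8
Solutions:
 v(a) = C1 - a^4/5 + 7*a^3/15 - a^2/4 + 4*a/3 - 5*exp(-3*a/8)/3


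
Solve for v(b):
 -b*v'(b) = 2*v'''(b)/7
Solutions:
 v(b) = C1 + Integral(C2*airyai(-2^(2/3)*7^(1/3)*b/2) + C3*airybi(-2^(2/3)*7^(1/3)*b/2), b)


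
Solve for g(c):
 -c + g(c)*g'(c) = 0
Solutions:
 g(c) = -sqrt(C1 + c^2)
 g(c) = sqrt(C1 + c^2)


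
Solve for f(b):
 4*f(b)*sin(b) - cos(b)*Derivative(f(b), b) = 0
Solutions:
 f(b) = C1/cos(b)^4


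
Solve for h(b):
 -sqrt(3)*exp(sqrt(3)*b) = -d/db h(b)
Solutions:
 h(b) = C1 + exp(sqrt(3)*b)


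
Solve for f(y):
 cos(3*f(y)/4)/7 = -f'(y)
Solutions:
 y/7 - 2*log(sin(3*f(y)/4) - 1)/3 + 2*log(sin(3*f(y)/4) + 1)/3 = C1


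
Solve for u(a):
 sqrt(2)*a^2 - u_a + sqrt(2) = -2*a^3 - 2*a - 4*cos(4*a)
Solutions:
 u(a) = C1 + a^4/2 + sqrt(2)*a^3/3 + a^2 + sqrt(2)*a + sin(4*a)


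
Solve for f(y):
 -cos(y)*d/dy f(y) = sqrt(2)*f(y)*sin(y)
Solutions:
 f(y) = C1*cos(y)^(sqrt(2))


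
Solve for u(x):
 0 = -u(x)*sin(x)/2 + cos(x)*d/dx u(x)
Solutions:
 u(x) = C1/sqrt(cos(x))


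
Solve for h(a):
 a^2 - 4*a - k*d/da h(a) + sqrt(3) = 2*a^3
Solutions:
 h(a) = C1 - a^4/(2*k) + a^3/(3*k) - 2*a^2/k + sqrt(3)*a/k


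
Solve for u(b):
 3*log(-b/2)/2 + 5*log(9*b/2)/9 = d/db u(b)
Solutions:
 u(b) = C1 + 37*b*log(b)/18 + b*(-37 - 37*log(2) + 20*log(3) + 27*I*pi)/18


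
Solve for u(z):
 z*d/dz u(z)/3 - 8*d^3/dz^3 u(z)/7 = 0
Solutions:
 u(z) = C1 + Integral(C2*airyai(3^(2/3)*7^(1/3)*z/6) + C3*airybi(3^(2/3)*7^(1/3)*z/6), z)


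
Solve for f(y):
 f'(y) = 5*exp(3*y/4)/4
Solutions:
 f(y) = C1 + 5*exp(3*y/4)/3


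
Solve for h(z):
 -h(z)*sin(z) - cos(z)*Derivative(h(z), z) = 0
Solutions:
 h(z) = C1*cos(z)


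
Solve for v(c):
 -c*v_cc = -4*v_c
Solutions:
 v(c) = C1 + C2*c^5


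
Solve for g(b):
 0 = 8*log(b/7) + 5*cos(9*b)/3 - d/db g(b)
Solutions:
 g(b) = C1 + 8*b*log(b) - 8*b*log(7) - 8*b + 5*sin(9*b)/27


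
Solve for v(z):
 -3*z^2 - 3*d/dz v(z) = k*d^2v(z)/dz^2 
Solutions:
 v(z) = C1 + C2*exp(-3*z/k) - 2*k^2*z/9 + k*z^2/3 - z^3/3


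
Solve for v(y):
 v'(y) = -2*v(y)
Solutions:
 v(y) = C1*exp(-2*y)


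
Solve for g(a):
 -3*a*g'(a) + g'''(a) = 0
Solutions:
 g(a) = C1 + Integral(C2*airyai(3^(1/3)*a) + C3*airybi(3^(1/3)*a), a)


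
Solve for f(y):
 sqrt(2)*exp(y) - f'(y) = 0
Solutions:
 f(y) = C1 + sqrt(2)*exp(y)


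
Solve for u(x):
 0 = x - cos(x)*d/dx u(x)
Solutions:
 u(x) = C1 + Integral(x/cos(x), x)


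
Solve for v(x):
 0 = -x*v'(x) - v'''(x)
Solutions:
 v(x) = C1 + Integral(C2*airyai(-x) + C3*airybi(-x), x)


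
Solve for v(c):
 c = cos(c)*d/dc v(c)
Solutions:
 v(c) = C1 + Integral(c/cos(c), c)


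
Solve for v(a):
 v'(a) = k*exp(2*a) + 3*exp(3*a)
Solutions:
 v(a) = C1 + k*exp(2*a)/2 + exp(3*a)


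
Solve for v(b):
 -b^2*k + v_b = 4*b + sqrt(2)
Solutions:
 v(b) = C1 + b^3*k/3 + 2*b^2 + sqrt(2)*b


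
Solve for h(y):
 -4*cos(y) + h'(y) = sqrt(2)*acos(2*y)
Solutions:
 h(y) = C1 + sqrt(2)*(y*acos(2*y) - sqrt(1 - 4*y^2)/2) + 4*sin(y)


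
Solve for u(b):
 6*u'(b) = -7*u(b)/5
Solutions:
 u(b) = C1*exp(-7*b/30)


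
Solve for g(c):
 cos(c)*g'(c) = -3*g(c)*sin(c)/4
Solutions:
 g(c) = C1*cos(c)^(3/4)


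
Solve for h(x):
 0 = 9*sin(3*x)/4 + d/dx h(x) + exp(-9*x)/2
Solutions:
 h(x) = C1 + 3*cos(3*x)/4 + exp(-9*x)/18


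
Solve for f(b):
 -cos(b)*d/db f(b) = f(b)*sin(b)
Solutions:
 f(b) = C1*cos(b)


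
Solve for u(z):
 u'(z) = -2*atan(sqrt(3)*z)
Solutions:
 u(z) = C1 - 2*z*atan(sqrt(3)*z) + sqrt(3)*log(3*z^2 + 1)/3


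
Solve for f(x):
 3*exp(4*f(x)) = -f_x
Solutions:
 f(x) = log(-I*(1/(C1 + 12*x))^(1/4))
 f(x) = log(I*(1/(C1 + 12*x))^(1/4))
 f(x) = log(-(1/(C1 + 12*x))^(1/4))
 f(x) = log(1/(C1 + 12*x))/4


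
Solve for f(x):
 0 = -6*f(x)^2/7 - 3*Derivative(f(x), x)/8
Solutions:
 f(x) = 7/(C1 + 16*x)


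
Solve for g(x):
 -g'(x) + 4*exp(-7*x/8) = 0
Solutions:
 g(x) = C1 - 32*exp(-7*x/8)/7


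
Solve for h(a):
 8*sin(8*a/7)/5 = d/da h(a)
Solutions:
 h(a) = C1 - 7*cos(8*a/7)/5


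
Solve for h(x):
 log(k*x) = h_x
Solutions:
 h(x) = C1 + x*log(k*x) - x


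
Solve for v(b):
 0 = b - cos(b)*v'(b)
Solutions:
 v(b) = C1 + Integral(b/cos(b), b)


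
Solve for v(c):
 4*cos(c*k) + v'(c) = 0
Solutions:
 v(c) = C1 - 4*sin(c*k)/k


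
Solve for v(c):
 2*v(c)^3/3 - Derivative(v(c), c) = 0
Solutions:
 v(c) = -sqrt(6)*sqrt(-1/(C1 + 2*c))/2
 v(c) = sqrt(6)*sqrt(-1/(C1 + 2*c))/2


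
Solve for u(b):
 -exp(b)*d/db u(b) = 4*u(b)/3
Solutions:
 u(b) = C1*exp(4*exp(-b)/3)


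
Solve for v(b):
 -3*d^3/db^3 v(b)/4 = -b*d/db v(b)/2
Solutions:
 v(b) = C1 + Integral(C2*airyai(2^(1/3)*3^(2/3)*b/3) + C3*airybi(2^(1/3)*3^(2/3)*b/3), b)


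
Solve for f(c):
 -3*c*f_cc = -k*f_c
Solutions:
 f(c) = C1 + c^(re(k)/3 + 1)*(C2*sin(log(c)*Abs(im(k))/3) + C3*cos(log(c)*im(k)/3))


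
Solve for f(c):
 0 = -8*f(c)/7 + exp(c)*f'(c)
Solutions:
 f(c) = C1*exp(-8*exp(-c)/7)


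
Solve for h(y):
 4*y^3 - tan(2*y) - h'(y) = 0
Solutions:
 h(y) = C1 + y^4 + log(cos(2*y))/2


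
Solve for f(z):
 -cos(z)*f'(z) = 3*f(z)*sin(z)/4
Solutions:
 f(z) = C1*cos(z)^(3/4)


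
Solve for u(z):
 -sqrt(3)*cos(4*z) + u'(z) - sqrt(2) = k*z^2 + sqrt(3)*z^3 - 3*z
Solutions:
 u(z) = C1 + k*z^3/3 + sqrt(3)*z^4/4 - 3*z^2/2 + sqrt(2)*z + sqrt(3)*sin(4*z)/4


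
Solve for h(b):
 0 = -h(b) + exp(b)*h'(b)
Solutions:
 h(b) = C1*exp(-exp(-b))


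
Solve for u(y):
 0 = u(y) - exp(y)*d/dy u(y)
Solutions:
 u(y) = C1*exp(-exp(-y))


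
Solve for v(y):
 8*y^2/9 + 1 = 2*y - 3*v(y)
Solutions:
 v(y) = -8*y^2/27 + 2*y/3 - 1/3


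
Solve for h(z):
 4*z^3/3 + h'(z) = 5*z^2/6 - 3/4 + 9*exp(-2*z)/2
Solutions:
 h(z) = C1 - z^4/3 + 5*z^3/18 - 3*z/4 - 9*exp(-2*z)/4


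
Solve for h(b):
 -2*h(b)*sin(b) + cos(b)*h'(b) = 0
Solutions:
 h(b) = C1/cos(b)^2


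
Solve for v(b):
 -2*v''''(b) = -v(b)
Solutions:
 v(b) = C1*exp(-2^(3/4)*b/2) + C2*exp(2^(3/4)*b/2) + C3*sin(2^(3/4)*b/2) + C4*cos(2^(3/4)*b/2)


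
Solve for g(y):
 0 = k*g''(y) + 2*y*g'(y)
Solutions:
 g(y) = C1 + C2*sqrt(k)*erf(y*sqrt(1/k))


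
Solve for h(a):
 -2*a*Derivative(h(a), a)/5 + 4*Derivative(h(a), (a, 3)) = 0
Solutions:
 h(a) = C1 + Integral(C2*airyai(10^(2/3)*a/10) + C3*airybi(10^(2/3)*a/10), a)


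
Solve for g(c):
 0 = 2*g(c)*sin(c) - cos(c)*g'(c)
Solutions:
 g(c) = C1/cos(c)^2


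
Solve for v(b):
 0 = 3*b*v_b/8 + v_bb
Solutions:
 v(b) = C1 + C2*erf(sqrt(3)*b/4)


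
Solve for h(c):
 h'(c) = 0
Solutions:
 h(c) = C1


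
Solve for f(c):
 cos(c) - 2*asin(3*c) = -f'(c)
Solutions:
 f(c) = C1 + 2*c*asin(3*c) + 2*sqrt(1 - 9*c^2)/3 - sin(c)


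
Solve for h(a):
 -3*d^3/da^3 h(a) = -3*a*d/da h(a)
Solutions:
 h(a) = C1 + Integral(C2*airyai(a) + C3*airybi(a), a)


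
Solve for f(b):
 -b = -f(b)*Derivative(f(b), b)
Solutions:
 f(b) = -sqrt(C1 + b^2)
 f(b) = sqrt(C1 + b^2)


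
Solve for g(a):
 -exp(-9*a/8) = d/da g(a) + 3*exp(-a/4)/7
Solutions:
 g(a) = C1 + 12*exp(-a/4)/7 + 8*exp(-9*a/8)/9


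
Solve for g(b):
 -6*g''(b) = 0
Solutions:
 g(b) = C1 + C2*b


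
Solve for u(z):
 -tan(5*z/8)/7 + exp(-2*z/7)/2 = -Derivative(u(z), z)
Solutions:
 u(z) = C1 + 4*log(tan(5*z/8)^2 + 1)/35 + 7*exp(-2*z/7)/4


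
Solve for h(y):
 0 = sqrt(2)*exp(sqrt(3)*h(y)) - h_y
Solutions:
 h(y) = sqrt(3)*(2*log(-1/(C1 + sqrt(2)*y)) - log(3))/6


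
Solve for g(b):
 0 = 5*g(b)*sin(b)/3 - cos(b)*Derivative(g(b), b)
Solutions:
 g(b) = C1/cos(b)^(5/3)


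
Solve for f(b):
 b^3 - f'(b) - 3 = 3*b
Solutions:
 f(b) = C1 + b^4/4 - 3*b^2/2 - 3*b


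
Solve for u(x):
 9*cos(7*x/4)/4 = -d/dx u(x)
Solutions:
 u(x) = C1 - 9*sin(7*x/4)/7


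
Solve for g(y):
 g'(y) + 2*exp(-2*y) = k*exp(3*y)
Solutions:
 g(y) = C1 + k*exp(3*y)/3 + exp(-2*y)


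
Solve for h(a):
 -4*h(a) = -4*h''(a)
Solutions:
 h(a) = C1*exp(-a) + C2*exp(a)


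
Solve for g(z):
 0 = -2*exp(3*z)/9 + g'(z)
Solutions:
 g(z) = C1 + 2*exp(3*z)/27


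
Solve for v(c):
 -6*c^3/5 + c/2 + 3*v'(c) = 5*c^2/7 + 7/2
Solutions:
 v(c) = C1 + c^4/10 + 5*c^3/63 - c^2/12 + 7*c/6


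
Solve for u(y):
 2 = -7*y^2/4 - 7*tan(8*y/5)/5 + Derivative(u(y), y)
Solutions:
 u(y) = C1 + 7*y^3/12 + 2*y - 7*log(cos(8*y/5))/8


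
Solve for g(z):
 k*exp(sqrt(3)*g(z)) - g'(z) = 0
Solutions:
 g(z) = sqrt(3)*(2*log(-1/(C1 + k*z)) - log(3))/6


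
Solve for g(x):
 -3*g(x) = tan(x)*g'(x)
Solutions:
 g(x) = C1/sin(x)^3


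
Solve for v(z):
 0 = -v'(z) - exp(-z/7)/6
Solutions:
 v(z) = C1 + 7*exp(-z/7)/6


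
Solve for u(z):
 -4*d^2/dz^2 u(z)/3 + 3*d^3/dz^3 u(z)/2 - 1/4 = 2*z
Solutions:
 u(z) = C1 + C2*z + C3*exp(8*z/9) - z^3/4 - 15*z^2/16


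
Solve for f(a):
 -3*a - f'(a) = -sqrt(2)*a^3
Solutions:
 f(a) = C1 + sqrt(2)*a^4/4 - 3*a^2/2


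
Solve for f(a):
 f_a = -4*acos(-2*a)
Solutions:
 f(a) = C1 - 4*a*acos(-2*a) - 2*sqrt(1 - 4*a^2)


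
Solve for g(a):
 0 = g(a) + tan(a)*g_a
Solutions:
 g(a) = C1/sin(a)


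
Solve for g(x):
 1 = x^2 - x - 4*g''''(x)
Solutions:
 g(x) = C1 + C2*x + C3*x^2 + C4*x^3 + x^6/1440 - x^5/480 - x^4/96


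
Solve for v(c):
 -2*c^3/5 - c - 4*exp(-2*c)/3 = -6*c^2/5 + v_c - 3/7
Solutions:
 v(c) = C1 - c^4/10 + 2*c^3/5 - c^2/2 + 3*c/7 + 2*exp(-2*c)/3


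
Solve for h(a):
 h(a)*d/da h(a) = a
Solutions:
 h(a) = -sqrt(C1 + a^2)
 h(a) = sqrt(C1 + a^2)


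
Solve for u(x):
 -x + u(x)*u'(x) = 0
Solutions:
 u(x) = -sqrt(C1 + x^2)
 u(x) = sqrt(C1 + x^2)


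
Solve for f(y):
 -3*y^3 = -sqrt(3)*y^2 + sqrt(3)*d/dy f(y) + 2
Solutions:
 f(y) = C1 - sqrt(3)*y^4/4 + y^3/3 - 2*sqrt(3)*y/3


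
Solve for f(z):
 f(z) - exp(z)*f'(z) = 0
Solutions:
 f(z) = C1*exp(-exp(-z))


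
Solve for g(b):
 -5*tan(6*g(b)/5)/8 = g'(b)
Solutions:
 g(b) = -5*asin(C1*exp(-3*b/4))/6 + 5*pi/6
 g(b) = 5*asin(C1*exp(-3*b/4))/6


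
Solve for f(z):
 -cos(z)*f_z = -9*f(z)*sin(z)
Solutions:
 f(z) = C1/cos(z)^9


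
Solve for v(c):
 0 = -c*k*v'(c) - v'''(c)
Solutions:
 v(c) = C1 + Integral(C2*airyai(c*(-k)^(1/3)) + C3*airybi(c*(-k)^(1/3)), c)


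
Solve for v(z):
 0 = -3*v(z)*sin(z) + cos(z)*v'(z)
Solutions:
 v(z) = C1/cos(z)^3


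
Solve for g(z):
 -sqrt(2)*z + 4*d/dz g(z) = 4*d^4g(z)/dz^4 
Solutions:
 g(z) = C1 + C4*exp(z) + sqrt(2)*z^2/8 + (C2*sin(sqrt(3)*z/2) + C3*cos(sqrt(3)*z/2))*exp(-z/2)


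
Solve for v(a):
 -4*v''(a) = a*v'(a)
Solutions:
 v(a) = C1 + C2*erf(sqrt(2)*a/4)


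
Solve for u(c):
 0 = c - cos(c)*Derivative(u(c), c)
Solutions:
 u(c) = C1 + Integral(c/cos(c), c)


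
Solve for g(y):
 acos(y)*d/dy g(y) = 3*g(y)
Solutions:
 g(y) = C1*exp(3*Integral(1/acos(y), y))


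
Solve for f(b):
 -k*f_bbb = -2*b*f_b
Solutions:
 f(b) = C1 + Integral(C2*airyai(2^(1/3)*b*(1/k)^(1/3)) + C3*airybi(2^(1/3)*b*(1/k)^(1/3)), b)


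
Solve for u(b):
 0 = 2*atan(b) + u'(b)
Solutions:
 u(b) = C1 - 2*b*atan(b) + log(b^2 + 1)


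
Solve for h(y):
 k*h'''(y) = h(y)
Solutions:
 h(y) = C1*exp(y*(1/k)^(1/3)) + C2*exp(y*(-1 + sqrt(3)*I)*(1/k)^(1/3)/2) + C3*exp(-y*(1 + sqrt(3)*I)*(1/k)^(1/3)/2)


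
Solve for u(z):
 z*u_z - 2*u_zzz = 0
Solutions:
 u(z) = C1 + Integral(C2*airyai(2^(2/3)*z/2) + C3*airybi(2^(2/3)*z/2), z)


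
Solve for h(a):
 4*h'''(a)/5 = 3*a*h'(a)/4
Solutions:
 h(a) = C1 + Integral(C2*airyai(15^(1/3)*2^(2/3)*a/4) + C3*airybi(15^(1/3)*2^(2/3)*a/4), a)


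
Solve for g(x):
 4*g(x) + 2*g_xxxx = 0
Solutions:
 g(x) = (C1*sin(2^(3/4)*x/2) + C2*cos(2^(3/4)*x/2))*exp(-2^(3/4)*x/2) + (C3*sin(2^(3/4)*x/2) + C4*cos(2^(3/4)*x/2))*exp(2^(3/4)*x/2)


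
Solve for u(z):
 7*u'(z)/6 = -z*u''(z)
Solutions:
 u(z) = C1 + C2/z^(1/6)


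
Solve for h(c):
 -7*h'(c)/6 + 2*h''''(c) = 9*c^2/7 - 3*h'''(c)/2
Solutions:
 h(c) = C1 + C2*exp(-c*(3*3^(1/3)/(20*sqrt(7) + 53)^(1/3) + 6 + 3^(2/3)*(20*sqrt(7) + 53)^(1/3))/24)*sin(3^(1/6)*c*(-(20*sqrt(7) + 53)^(1/3) + 3^(2/3)/(20*sqrt(7) + 53)^(1/3))/8) + C3*exp(-c*(3*3^(1/3)/(20*sqrt(7) + 53)^(1/3) + 6 + 3^(2/3)*(20*sqrt(7) + 53)^(1/3))/24)*cos(3^(1/6)*c*(-(20*sqrt(7) + 53)^(1/3) + 3^(2/3)/(20*sqrt(7) + 53)^(1/3))/8) + C4*exp(c*(-3 + 3*3^(1/3)/(20*sqrt(7) + 53)^(1/3) + 3^(2/3)*(20*sqrt(7) + 53)^(1/3))/12) - 18*c^3/49 - 972*c/343


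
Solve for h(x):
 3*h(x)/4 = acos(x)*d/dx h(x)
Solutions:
 h(x) = C1*exp(3*Integral(1/acos(x), x)/4)


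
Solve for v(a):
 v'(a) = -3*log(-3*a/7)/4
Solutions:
 v(a) = C1 - 3*a*log(-a)/4 + 3*a*(-log(3) + 1 + log(7))/4


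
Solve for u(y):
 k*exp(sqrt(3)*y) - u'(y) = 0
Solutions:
 u(y) = C1 + sqrt(3)*k*exp(sqrt(3)*y)/3


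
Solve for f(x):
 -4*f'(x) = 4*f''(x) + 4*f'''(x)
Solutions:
 f(x) = C1 + (C2*sin(sqrt(3)*x/2) + C3*cos(sqrt(3)*x/2))*exp(-x/2)


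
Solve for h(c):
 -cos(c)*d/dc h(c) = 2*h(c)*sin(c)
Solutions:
 h(c) = C1*cos(c)^2


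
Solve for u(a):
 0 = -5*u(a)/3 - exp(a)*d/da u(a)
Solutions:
 u(a) = C1*exp(5*exp(-a)/3)
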